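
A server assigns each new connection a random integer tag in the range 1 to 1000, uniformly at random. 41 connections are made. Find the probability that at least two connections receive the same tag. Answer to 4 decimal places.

It's easier to compute the probability that all 41 are distinct.
P(all distinct) = 1000/1000 · 999/1000 · ··· · 960/1000 ≈ 0.4355.
So the probability of at least one match is 1 − 0.4355 = 0.5645.

0.5645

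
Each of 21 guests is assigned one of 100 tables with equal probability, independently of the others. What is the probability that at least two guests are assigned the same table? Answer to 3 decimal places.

0.896

It's easier to compute the probability that all 21 are distinct.
P(all distinct) = 100/100 · 99/100 · ··· · 80/100 ≈ 0.104.
So the probability of at least one match is 1 − 0.104 = 0.896.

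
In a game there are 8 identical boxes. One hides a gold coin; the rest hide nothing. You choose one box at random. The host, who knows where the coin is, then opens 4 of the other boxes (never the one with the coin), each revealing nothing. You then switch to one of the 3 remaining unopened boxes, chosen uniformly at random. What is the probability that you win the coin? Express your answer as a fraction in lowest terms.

Your original box holds the coin with probability 1/8, so the other 7 collectively hold it with probability 7/8.
The host can always find 4 empty boxes to open, so the reveals don't change that 7/8; it is now spread over the 3 remaining unopened boxes.
P(win by switching) = (7/8) · (1/3) = 7/24.

7/24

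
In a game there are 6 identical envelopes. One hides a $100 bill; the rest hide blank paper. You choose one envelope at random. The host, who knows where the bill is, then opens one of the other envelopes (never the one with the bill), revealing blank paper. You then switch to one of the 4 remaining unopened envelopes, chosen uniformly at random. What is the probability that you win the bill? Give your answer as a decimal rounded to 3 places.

0.208

Your original envelope holds the bill with probability 1/6, so the other 5 collectively hold it with probability 5/6.
The host can always find an empty envelope to open, so this doesn't change that 5/6; it is now spread over the 4 remaining unopened envelopes.
P(win by switching) = (5/6) · (1/4) = 5/24 ≈ 0.208.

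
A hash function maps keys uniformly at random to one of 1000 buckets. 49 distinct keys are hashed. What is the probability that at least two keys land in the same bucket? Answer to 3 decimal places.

It's easier to compute the probability that all 49 are distinct.
P(all distinct) = 1000/1000 · 999/1000 · ··· · 952/1000 ≈ 0.303.
So the probability of at least one match is 1 − 0.303 = 0.697.

0.697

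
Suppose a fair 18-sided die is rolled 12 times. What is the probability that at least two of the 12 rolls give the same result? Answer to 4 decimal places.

P(all 12 different) = 18/18 · 17/18 · ··· · 7/18 ≈ 0.0077.
P(at least two equal) = 1 − 0.0077 = 0.9923.

0.9923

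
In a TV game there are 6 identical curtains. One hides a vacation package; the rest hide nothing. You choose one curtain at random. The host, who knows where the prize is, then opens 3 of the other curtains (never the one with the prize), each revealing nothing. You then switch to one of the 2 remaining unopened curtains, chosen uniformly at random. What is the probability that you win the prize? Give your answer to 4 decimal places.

Your original curtain holds the prize with probability 1/6, so the other 5 collectively hold it with probability 5/6.
The host can always find 3 empty curtains to open, so the reveals don't change that 5/6; it is now spread over the 2 remaining unopened curtains.
P(win by switching) = (5/6) · (1/2) = 5/12 ≈ 0.4167.

0.4167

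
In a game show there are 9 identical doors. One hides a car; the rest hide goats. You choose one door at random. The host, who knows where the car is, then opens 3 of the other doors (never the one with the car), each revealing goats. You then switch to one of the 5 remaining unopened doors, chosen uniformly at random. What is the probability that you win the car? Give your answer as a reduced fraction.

Your original door holds the car with probability 1/9, so the other 8 collectively hold it with probability 8/9.
The host can always find 3 empty doors to open, so the reveals don't change that 8/9; it is now spread over the 5 remaining unopened doors.
P(win by switching) = (8/9) · (1/5) = 8/45.

8/45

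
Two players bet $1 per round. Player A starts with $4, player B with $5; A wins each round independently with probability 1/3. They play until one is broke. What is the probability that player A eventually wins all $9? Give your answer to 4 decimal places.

0.0294

Let r = q/p = (2/3)/(1/3) = 2. The recurrence P(i) = p·P(i+1) + q·P(i−1) with P(0)=0, P(9)=1 gives P(i) = (1 − r^i)/(1 − r^9).
P(4) = (1 − (2)^4) / (1 − (2)^9) = 15/511 ≈ 0.0294.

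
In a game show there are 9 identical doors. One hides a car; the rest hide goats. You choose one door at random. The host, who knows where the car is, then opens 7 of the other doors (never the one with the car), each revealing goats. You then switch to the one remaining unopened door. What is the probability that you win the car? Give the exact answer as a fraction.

Your original door holds the car with probability 1/9, so the other 8 collectively hold it with probability 8/9.
The host can always find 7 empty doors to open, so the reveals don't change that 8/9; it is now spread over the 1 remaining unopened door.
P(win by switching) = (8/9) · (1/1) = 8/9.

8/9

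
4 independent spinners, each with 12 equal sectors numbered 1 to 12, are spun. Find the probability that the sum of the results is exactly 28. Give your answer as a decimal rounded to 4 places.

There are 12^4 = 20736 equally likely outcomes.
The number of ordered 4-tuples from {1,…,12} summing to 28 is 1111.
P(sum = 28) = 1111/20736 ≈ 0.0536.

0.0536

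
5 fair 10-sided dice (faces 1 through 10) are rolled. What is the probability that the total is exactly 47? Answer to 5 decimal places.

There are 10^5 = 100000 equally likely outcomes.
The number of ordered 5-tuples from {1,…,10} summing to 47 is 35.
P(sum = 47) = 35/100000 = 7/20000 ≈ 0.00035.

0.00035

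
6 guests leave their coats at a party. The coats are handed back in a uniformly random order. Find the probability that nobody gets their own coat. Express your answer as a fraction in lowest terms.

53/144

This is the derangement probability: permutations of 6 with no fixed point.
D(6) = 6! · (1 − 1/1! + 1/2! − ··· + (−1)^6/6!) = 265.
P = 265/720 = 53/144.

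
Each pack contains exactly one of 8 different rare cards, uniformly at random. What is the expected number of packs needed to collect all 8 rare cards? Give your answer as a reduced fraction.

After i distinct types are collected, each trial gives a new one with probability (8−i)/8, so the expected wait for the next new type is 8/(8−i).
E = 8/8 + 8/7 + 8/6 + 8/5 + 8/4 + 8/3 + 8/2 + 8/1 = 761/35.

761/35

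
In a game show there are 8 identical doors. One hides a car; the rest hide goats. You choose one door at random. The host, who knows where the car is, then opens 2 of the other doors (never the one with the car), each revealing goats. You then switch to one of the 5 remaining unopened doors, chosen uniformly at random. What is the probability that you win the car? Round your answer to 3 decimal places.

Your original door holds the car with probability 1/8, so the other 7 collectively hold it with probability 7/8.
The host can always find 2 empty doors to open, so the reveals don't change that 7/8; it is now spread over the 5 remaining unopened doors.
P(win by switching) = (7/8) · (1/5) = 7/40 ≈ 0.175.

0.175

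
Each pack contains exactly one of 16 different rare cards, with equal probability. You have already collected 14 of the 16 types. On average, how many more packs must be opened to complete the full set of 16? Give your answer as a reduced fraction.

Starting from 14 distinct types, each trial gives a new one with probability (16−i)/16 when i types are held, so the wait for the next new type is 16/(16−i).
E = 16/2 + 16/1 = 24.

24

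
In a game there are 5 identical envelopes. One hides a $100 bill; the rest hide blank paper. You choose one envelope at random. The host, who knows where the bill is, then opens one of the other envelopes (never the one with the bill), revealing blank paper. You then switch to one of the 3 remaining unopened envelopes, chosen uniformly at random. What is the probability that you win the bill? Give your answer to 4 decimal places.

Your original envelope holds the bill with probability 1/5, so the other 4 collectively hold it with probability 4/5.
The host can always find an empty envelope to open, so this doesn't change that 4/5; it is now spread over the 3 remaining unopened envelopes.
P(win by switching) = (4/5) · (1/3) = 4/15 ≈ 0.2667.

0.2667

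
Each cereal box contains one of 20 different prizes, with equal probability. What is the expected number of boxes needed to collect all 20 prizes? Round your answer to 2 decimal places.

71.95

After i distinct types are collected, each trial gives a new one with probability (20−i)/20, so the expected wait for the next new type is 20/(20−i).
E = 20/20 + 20/19 + 20/18 + 20/17 + 20/16 + 20/15 + 20/14 + 20/13 + 20/12 + 20/11 + 20/10 + 20/9 + 20/8 + 20/7 + 20/6 + 20/5 + 20/4 + 20/3 + 20/2 + 20/1 = 279175675/3879876 ≈ 71.95.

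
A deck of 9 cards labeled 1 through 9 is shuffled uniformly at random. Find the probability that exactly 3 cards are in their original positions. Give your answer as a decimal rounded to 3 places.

Choose which 3 of the 9 are fixed: C(9,3) = 84 ways.
The remaining 6 must have no fixed point: D(6) = 265.
P = 84·265/362880 = 53/864 ≈ 0.061.

0.061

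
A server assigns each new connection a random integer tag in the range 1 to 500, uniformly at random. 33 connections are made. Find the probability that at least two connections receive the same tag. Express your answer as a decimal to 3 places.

0.660

It's easier to compute the probability that all 33 are distinct.
P(all distinct) = 500/500 · 499/500 · ··· · 468/500 ≈ 0.340.
So the probability of at least one match is 1 − 0.340 = 0.660.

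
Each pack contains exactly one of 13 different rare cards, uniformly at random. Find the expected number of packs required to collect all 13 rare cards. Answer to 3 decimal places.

After i distinct types are collected, each trial gives a new one with probability (13−i)/13, so the expected wait for the next new type is 13/(13−i).
E = 13/13 + 13/12 + 13/11 + 13/10 + 13/9 + 13/8 + 13/7 + 13/6 + 13/5 + 13/4 + 13/3 + 13/2 + 13/1 = 1145993/27720 ≈ 41.342.

41.342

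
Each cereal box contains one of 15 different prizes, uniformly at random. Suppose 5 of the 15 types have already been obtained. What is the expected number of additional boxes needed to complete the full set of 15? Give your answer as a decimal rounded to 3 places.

43.935

Starting from 5 distinct types, each trial gives a new one with probability (15−i)/15 when i types are held, so the wait for the next new type is 15/(15−i).
E = 15/10 + 15/9 + 15/8 + 15/7 + 15/6 + 15/5 + 15/4 + 15/3 + 15/2 + 15/1 = 7381/168 ≈ 43.935.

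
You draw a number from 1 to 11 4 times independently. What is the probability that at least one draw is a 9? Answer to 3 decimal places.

P(no draw is a 9) = (10/11)^4 ≈ 0.683.
P(at least one) = 1 − 0.683 = 0.317.

0.317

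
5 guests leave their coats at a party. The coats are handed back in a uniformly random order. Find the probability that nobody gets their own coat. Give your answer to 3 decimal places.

0.367

This is the derangement probability: permutations of 5 with no fixed point.
D(5) = 5! · (1 − 1/1! + 1/2! − ··· + (−1)^5/5!) = 44.
P = 44/120 = 11/30 ≈ 0.367.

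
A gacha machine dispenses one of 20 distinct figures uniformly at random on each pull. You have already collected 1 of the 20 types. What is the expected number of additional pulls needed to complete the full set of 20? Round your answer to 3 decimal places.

70.955

Starting from 1 distinct type, each trial gives a new one with probability (20−i)/20 when i types are held, so the wait for the next new type is 20/(20−i).
E = 20/19 + 20/18 + 20/17 + 20/16 + 20/15 + 20/14 + 20/13 + 20/12 + 20/11 + 20/10 + 20/9 + 20/8 + 20/7 + 20/6 + 20/5 + 20/4 + 20/3 + 20/2 + 20/1 = 275295799/3879876 ≈ 70.955.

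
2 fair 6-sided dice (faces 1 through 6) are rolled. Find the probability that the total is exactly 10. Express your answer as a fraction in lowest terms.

There are 6^2 = 36 equally likely outcomes.
The number of ordered 2-tuples from {1,…,6} summing to 10 is 3.
P(sum = 10) = 3/36 = 1/12.

1/12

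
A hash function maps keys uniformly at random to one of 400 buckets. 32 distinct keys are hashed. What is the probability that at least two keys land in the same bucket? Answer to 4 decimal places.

It's easier to compute the probability that all 32 are distinct.
P(all distinct) = 400/400 · 399/400 · ··· · 369/400 ≈ 0.2797.
So the probability of at least one match is 1 − 0.2797 = 0.7203.

0.7203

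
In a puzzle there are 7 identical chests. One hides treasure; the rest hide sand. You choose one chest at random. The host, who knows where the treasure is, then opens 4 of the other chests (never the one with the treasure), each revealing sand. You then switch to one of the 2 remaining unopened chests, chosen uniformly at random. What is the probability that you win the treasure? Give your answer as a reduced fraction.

Your original chest holds the treasure with probability 1/7, so the other 6 collectively hold it with probability 6/7.
The host can always find 4 empty chests to open, so the reveals don't change that 6/7; it is now spread over the 2 remaining unopened chests.
P(win by switching) = (6/7) · (1/2) = 3/7.

3/7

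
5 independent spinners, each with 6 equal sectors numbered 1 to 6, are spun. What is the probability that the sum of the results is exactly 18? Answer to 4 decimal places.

0.1003

There are 6^5 = 7776 equally likely outcomes.
The number of ordered 5-tuples from {1,…,6} summing to 18 is 780.
P(sum = 18) = 780/7776 = 65/648 ≈ 0.1003.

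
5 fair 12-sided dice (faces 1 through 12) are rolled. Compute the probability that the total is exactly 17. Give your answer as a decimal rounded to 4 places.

There are 12^5 = 248832 equally likely outcomes.
The number of ordered 5-tuples from {1,…,12} summing to 17 is 1815.
P(sum = 17) = 1815/248832 = 605/82944 ≈ 0.0073.

0.0073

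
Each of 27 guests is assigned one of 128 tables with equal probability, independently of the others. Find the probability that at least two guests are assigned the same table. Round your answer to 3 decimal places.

It's easier to compute the probability that all 27 are distinct.
P(all distinct) = 128/128 · 127/128 · ··· · 102/128 ≈ 0.052.
So the probability of at least one match is 1 − 0.052 = 0.948.

0.948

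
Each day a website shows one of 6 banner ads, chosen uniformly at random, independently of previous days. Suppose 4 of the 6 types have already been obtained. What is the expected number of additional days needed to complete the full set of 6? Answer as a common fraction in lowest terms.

Starting from 4 distinct types, each trial gives a new one with probability (6−i)/6 when i types are held, so the wait for the next new type is 6/(6−i).
E = 6/2 + 6/1 = 9.

9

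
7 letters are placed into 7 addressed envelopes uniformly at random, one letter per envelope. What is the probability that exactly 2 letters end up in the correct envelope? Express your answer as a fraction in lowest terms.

11/60

Choose which 2 of the 7 are fixed: C(7,2) = 21 ways.
The remaining 5 must have no fixed point: D(5) = 44.
P = 21·44/5040 = 11/60.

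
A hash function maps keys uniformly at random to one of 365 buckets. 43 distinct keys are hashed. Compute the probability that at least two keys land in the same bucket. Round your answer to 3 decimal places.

It's easier to compute the probability that all 43 are distinct.
P(all distinct) = 365/365 · 364/365 · ··· · 323/365 ≈ 0.076.
So the probability of at least one match is 1 − 0.076 = 0.924.

0.924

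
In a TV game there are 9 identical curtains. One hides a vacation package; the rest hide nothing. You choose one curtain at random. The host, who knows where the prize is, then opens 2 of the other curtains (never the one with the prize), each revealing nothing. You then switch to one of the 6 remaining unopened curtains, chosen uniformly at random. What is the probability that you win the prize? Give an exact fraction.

Your original curtain holds the prize with probability 1/9, so the other 8 collectively hold it with probability 8/9.
The host can always find 2 empty curtains to open, so the reveals don't change that 8/9; it is now spread over the 6 remaining unopened curtains.
P(win by switching) = (8/9) · (1/6) = 4/27.

4/27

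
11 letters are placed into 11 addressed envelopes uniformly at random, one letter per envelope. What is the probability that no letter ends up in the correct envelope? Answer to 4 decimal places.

0.3679

This is the derangement probability: permutations of 11 with no fixed point.
D(11) = 11! · (1 − 1/1! + 1/2! − ··· + (−1)^11/11!) = 14684570.
P = 14684570/39916800 = 1468457/3991680 ≈ 0.3679.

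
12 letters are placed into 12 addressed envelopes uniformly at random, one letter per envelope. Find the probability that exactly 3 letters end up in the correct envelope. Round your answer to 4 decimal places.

0.0613

Choose which 3 of the 12 are fixed: C(12,3) = 220 ways.
The remaining 9 must have no fixed point: D(9) = 133496.
P = 220·133496/479001600 = 16687/272160 ≈ 0.0613.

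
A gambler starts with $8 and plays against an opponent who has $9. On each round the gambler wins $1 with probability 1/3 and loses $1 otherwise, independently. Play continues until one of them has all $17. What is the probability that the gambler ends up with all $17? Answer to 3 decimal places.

Let r = q/p = (2/3)/(1/3) = 2. The recurrence P(i) = p·P(i+1) + q·P(i−1) with P(0)=0, P(17)=1 gives P(i) = (1 − r^i)/(1 − r^17).
P(8) = (1 − (2)^8) / (1 − (2)^17) = 255/131071 ≈ 0.002.

0.002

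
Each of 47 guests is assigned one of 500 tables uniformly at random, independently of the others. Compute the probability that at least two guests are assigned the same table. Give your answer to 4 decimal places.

It's easier to compute the probability that all 47 are distinct.
P(all distinct) = 500/500 · 499/500 · ··· · 454/500 ≈ 0.1073.
So the probability of at least one match is 1 − 0.1073 = 0.8927.

0.8927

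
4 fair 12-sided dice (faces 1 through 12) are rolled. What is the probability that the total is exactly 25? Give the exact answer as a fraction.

143/2592

There are 12^4 = 20736 equally likely outcomes.
The number of ordered 4-tuples from {1,…,12} summing to 25 is 1144.
P(sum = 25) = 1144/20736 = 143/2592.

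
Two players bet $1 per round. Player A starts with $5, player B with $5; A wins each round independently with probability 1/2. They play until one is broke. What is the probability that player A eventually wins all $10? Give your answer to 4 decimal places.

0.5000

With a fair step, P(i) = ½P(i−1) + ½P(i+1) with P(0)=0, P(10)=1 has the linear solution P(i) = i/10.
P(5) = 5/10 = 1/2 ≈ 0.5000.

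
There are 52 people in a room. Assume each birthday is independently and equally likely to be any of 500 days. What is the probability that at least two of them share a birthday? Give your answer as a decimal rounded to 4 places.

0.9359

It's easier to compute the probability that all 52 are distinct.
P(all distinct) = 500/500 · 499/500 · ··· · 449/500 ≈ 0.0641.
So the probability of at least one match is 1 − 0.0641 = 0.9359.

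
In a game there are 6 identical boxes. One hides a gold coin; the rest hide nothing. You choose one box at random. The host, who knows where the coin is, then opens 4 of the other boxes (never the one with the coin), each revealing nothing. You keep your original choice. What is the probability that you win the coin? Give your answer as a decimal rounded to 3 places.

0.167

The host can always open 4 empty boxes regardless of your choice, so the reveals give no information about your original box.
P(win by staying) = 1/6 ≈ 0.167.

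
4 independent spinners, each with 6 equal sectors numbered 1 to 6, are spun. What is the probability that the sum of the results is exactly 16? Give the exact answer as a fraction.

There are 6^4 = 1296 equally likely outcomes.
The number of ordered 4-tuples from {1,…,6} summing to 16 is 125.
P(sum = 16) = 125/1296.

125/1296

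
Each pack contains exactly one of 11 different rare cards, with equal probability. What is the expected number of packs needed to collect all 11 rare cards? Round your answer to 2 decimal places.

33.22

After i distinct types are collected, each trial gives a new one with probability (11−i)/11, so the expected wait for the next new type is 11/(11−i).
E = 11/11 + 11/10 + 11/9 + 11/8 + 11/7 + 11/6 + 11/5 + 11/4 + 11/3 + 11/2 + 11/1 = 83711/2520 ≈ 33.22.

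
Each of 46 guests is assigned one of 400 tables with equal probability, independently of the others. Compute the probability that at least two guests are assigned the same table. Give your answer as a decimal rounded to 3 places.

It's easier to compute the probability that all 46 are distinct.
P(all distinct) = 400/400 · 399/400 · ··· · 355/400 ≈ 0.068.
So the probability of at least one match is 1 − 0.068 = 0.932.

0.932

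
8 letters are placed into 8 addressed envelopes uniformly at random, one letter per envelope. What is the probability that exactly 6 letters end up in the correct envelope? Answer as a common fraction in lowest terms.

Choose which 6 of the 8 are fixed: C(8,6) = 28 ways.
The remaining 2 must have no fixed point: D(2) = 1.
P = 28·1/40320 = 1/1440.

1/1440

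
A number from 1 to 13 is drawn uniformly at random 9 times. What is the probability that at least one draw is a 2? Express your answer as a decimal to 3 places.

0.513

P(no draw is a 2) = (12/13)^9 ≈ 0.487.
P(at least one) = 1 − 0.487 = 0.513.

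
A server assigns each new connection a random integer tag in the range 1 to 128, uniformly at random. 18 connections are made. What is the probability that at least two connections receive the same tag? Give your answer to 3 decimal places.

0.715

It's easier to compute the probability that all 18 are distinct.
P(all distinct) = 128/128 · 127/128 · ··· · 111/128 ≈ 0.285.
So the probability of at least one match is 1 − 0.285 = 0.715.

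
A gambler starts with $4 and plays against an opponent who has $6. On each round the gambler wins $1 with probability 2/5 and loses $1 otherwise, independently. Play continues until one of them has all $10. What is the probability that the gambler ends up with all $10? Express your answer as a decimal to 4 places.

Let r = q/p = (3/5)/(2/5) = 3/2. The recurrence P(i) = p·P(i+1) + q·P(i−1) with P(0)=0, P(10)=1 gives P(i) = (1 − r^i)/(1 − r^10).
P(4) = (1 − (3/2)^4) / (1 − (3/2)^10) = 832/11605 ≈ 0.0717.

0.0717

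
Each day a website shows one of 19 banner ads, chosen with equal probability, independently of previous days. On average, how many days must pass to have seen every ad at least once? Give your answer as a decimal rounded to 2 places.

After i distinct types are collected, each trial gives a new one with probability (19−i)/19, so the expected wait for the next new type is 19/(19−i).
E = 19/19 + 19/18 + 19/17 + 19/16 + 19/15 + 19/14 + 19/13 + 19/12 + 19/11 + 19/10 + 19/9 + 19/8 + 19/7 + 19/6 + 19/5 + 19/4 + 19/3 + 19/2 + 19/1 = 275295799/4084080 ≈ 67.41.

67.41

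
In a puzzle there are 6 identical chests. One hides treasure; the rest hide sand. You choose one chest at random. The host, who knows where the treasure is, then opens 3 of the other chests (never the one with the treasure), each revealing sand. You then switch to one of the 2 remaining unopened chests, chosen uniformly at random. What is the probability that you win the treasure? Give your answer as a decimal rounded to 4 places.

Your original chest holds the treasure with probability 1/6, so the other 5 collectively hold it with probability 5/6.
The host can always find 3 empty chests to open, so the reveals don't change that 5/6; it is now spread over the 2 remaining unopened chests.
P(win by switching) = (5/6) · (1/2) = 5/12 ≈ 0.4167.

0.4167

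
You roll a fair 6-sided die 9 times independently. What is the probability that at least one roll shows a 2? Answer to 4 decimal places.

P(no roll shows a 2) = (5/6)^9 ≈ 0.1938.
P(at least one) = 1 − 0.1938 = 0.8062.

0.8062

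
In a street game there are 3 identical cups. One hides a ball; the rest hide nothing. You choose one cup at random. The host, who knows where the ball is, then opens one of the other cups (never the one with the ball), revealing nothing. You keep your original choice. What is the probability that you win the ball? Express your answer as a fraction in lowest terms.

The host can always open an empty cup regardless of your choice, so this gives no information about your original cup.
P(win by staying) = 1/3.

1/3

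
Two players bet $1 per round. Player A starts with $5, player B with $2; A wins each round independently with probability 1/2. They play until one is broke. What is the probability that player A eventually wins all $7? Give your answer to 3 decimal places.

With a fair step, P(i) = ½P(i−1) + ½P(i+1) with P(0)=0, P(7)=1 has the linear solution P(i) = i/7.
P(5) = 5/7 ≈ 0.714.

0.714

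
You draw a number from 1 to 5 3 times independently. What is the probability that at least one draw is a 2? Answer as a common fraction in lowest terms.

P(no draw is a 2) = (4/5)^3 = 64/125.
P(at least one) = 1 − 64/125 = 61/125.

61/125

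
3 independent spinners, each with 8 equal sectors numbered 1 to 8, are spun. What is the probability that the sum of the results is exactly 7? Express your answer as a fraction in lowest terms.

15/512

There are 8^3 = 512 equally likely outcomes.
The number of ordered 3-tuples from {1,…,8} summing to 7 is 15.
P(sum = 7) = 15/512.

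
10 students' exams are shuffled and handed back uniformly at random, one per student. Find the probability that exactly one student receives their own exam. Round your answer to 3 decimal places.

0.368

Choose which one is fixed: C(10,1) = 10 ways.
The remaining 9 must have no fixed point: D(9) = 133496.
P = 10·133496/3628800 = 16687/45360 ≈ 0.368.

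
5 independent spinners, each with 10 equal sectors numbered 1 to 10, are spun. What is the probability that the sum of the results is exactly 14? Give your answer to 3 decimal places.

0.007

There are 10^5 = 100000 equally likely outcomes.
The number of ordered 5-tuples from {1,…,10} summing to 14 is 715.
P(sum = 14) = 715/100000 = 143/20000 ≈ 0.007.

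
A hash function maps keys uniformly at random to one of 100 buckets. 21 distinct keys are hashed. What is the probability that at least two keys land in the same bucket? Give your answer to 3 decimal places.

It's easier to compute the probability that all 21 are distinct.
P(all distinct) = 100/100 · 99/100 · ··· · 80/100 ≈ 0.104.
So the probability of at least one match is 1 − 0.104 = 0.896.

0.896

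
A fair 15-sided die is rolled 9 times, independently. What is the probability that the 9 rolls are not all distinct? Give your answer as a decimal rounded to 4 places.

P(all 9 different) = 15/15 · 14/15 · ··· · 7/15 ≈ 0.0472.
P(at least two equal) = 1 − 0.0472 = 0.9528.

0.9528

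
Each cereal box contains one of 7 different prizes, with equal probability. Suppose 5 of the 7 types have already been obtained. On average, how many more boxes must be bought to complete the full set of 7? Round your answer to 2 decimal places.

Starting from 5 distinct types, each trial gives a new one with probability (7−i)/7 when i types are held, so the wait for the next new type is 7/(7−i).
E = 7/2 + 7/1 = 21/2 ≈ 10.50.

10.50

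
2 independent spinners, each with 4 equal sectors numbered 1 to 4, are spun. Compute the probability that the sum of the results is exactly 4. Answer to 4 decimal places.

There are 4^2 = 16 equally likely outcomes.
The number of ordered 2-tuples from {1,…,4} summing to 4 is 3.
P(sum = 4) = 3/16 ≈ 0.1875.

0.1875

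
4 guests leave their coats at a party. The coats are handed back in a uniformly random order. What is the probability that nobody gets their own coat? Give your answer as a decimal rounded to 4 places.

This is the derangement probability: permutations of 4 with no fixed point.
D(4) = 4! · (1 − 1/1! + 1/2! − ··· + (−1)^4/4!) = 9.
P = 9/24 = 3/8 ≈ 0.3750.

0.3750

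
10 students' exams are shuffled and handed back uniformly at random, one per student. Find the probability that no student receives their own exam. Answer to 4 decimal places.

0.3679

This is the derangement probability: permutations of 10 with no fixed point.
D(10) = 10! · (1 − 1/1! + 1/2! − ··· + (−1)^10/10!) = 1334961.
P = 1334961/3628800 = 16481/44800 ≈ 0.3679.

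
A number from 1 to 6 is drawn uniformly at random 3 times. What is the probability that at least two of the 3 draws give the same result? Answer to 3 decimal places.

P(all 3 different) = 6/6 · 5/6 · ··· · 4/6 ≈ 0.556.
P(at least two equal) = 1 − 0.556 = 0.444.

0.444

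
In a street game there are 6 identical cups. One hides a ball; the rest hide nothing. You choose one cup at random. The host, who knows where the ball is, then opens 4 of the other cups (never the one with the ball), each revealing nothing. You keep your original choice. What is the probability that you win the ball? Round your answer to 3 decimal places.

0.167

The host can always open 4 empty cups regardless of your choice, so the reveals give no information about your original cup.
P(win by staying) = 1/6 ≈ 0.167.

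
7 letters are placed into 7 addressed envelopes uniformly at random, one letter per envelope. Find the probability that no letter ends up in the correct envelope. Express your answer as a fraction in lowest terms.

103/280

This is the derangement probability: permutations of 7 with no fixed point.
D(7) = 7! · (1 − 1/1! + 1/2! − ··· + (−1)^7/7!) = 1854.
P = 1854/5040 = 103/280.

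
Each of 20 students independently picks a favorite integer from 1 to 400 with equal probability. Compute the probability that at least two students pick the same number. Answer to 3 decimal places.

0.383

It's easier to compute the probability that all 20 are distinct.
P(all distinct) = 400/400 · 399/400 · ··· · 381/400 ≈ 0.617.
So the probability of at least one match is 1 − 0.617 = 0.383.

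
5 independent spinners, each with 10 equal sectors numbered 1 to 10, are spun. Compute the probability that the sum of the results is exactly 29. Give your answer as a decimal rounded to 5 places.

0.05875

There are 10^5 = 100000 equally likely outcomes.
The number of ordered 5-tuples from {1,…,10} summing to 29 is 5875.
P(sum = 29) = 5875/100000 = 47/800 ≈ 0.05875.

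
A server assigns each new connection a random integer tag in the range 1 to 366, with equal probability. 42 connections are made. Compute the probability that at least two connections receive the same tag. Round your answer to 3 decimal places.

0.913

It's easier to compute the probability that all 42 are distinct.
P(all distinct) = 366/366 · 365/366 · ··· · 325/366 ≈ 0.087.
So the probability of at least one match is 1 − 0.087 = 0.913.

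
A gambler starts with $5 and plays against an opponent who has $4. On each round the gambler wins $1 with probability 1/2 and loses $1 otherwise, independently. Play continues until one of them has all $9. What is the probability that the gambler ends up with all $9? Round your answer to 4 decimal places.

With a fair step, P(i) = ½P(i−1) + ½P(i+1) with P(0)=0, P(9)=1 has the linear solution P(i) = i/9.
P(5) = 5/9 ≈ 0.5556.

0.5556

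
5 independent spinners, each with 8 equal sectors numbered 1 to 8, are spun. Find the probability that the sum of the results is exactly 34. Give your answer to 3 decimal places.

0.006

There are 8^5 = 32768 equally likely outcomes.
The number of ordered 5-tuples from {1,…,8} summing to 34 is 210.
P(sum = 34) = 210/32768 = 105/16384 ≈ 0.006.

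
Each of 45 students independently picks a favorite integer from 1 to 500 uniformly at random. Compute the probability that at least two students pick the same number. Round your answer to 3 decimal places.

It's easier to compute the probability that all 45 are distinct.
P(all distinct) = 500/500 · 499/500 · ··· · 456/500 ≈ 0.130.
So the probability of at least one match is 1 − 0.130 = 0.870.

0.870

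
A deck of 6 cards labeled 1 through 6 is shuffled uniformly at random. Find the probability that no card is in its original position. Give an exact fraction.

53/144

This is the derangement probability: permutations of 6 with no fixed point.
D(6) = 6! · (1 − 1/1! + 1/2! − ··· + (−1)^6/6!) = 265.
P = 265/720 = 53/144.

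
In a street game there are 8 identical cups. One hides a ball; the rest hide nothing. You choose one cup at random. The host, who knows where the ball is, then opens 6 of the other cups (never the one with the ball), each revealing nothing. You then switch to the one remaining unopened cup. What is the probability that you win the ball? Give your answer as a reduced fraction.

Your original cup holds the ball with probability 1/8, so the other 7 collectively hold it with probability 7/8.
The host can always find 6 empty cups to open, so the reveals don't change that 7/8; it is now spread over the 1 remaining unopened cup.
P(win by switching) = (7/8) · (1/1) = 7/8.

7/8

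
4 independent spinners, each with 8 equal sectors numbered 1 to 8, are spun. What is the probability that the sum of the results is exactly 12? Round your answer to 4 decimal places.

There are 8^4 = 4096 equally likely outcomes.
The number of ordered 4-tuples from {1,…,8} summing to 12 is 161.
P(sum = 12) = 161/4096 ≈ 0.0393.

0.0393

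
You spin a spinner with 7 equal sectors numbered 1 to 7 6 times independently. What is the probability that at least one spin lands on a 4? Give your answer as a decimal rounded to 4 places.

P(no spin lands on a 4) = (6/7)^6 ≈ 0.3966.
P(at least one) = 1 − 0.3966 = 0.6034.

0.6034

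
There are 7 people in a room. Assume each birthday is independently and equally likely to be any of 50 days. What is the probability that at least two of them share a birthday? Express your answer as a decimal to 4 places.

It's easier to compute the probability that all 7 are distinct.
P(all distinct) = 50/50 · 49/50 · ··· · 44/50 ≈ 0.6444.
So the probability of at least one match is 1 − 0.6444 = 0.3556.

0.3556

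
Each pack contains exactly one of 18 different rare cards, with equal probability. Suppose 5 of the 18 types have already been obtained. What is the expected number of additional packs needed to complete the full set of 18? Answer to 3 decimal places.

Starting from 5 distinct types, each trial gives a new one with probability (18−i)/18 when i types are held, so the wait for the next new type is 18/(18−i).
E = 18/13 + 18/12 + 18/11 + 18/10 + 18/9 + 18/8 + 18/7 + 18/6 + 18/5 + 18/4 + 18/3 + 18/2 + 18/1 = 1145993/20020 ≈ 57.242.

57.242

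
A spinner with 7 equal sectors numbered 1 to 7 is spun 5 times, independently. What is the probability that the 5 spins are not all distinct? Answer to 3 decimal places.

0.850

P(all 5 different) = 7/7 · 6/7 · ··· · 3/7 ≈ 0.150.
P(at least two equal) = 1 − 0.150 = 0.850.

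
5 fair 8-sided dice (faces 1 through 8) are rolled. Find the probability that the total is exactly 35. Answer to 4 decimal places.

0.0038

There are 8^5 = 32768 equally likely outcomes.
The number of ordered 5-tuples from {1,…,8} summing to 35 is 126.
P(sum = 35) = 126/32768 = 63/16384 ≈ 0.0038.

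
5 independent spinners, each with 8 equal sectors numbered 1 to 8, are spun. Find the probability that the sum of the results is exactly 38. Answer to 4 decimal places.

There are 8^5 = 32768 equally likely outcomes.
The number of ordered 5-tuples from {1,…,8} summing to 38 is 15.
P(sum = 38) = 15/32768 ≈ 0.0005.

0.0005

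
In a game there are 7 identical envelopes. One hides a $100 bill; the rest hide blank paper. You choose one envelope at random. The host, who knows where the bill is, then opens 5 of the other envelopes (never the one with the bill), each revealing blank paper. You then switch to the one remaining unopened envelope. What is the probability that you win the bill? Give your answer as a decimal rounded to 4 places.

0.8571

Your original envelope holds the bill with probability 1/7, so the other 6 collectively hold it with probability 6/7.
The host can always find 5 empty envelopes to open, so the reveals don't change that 6/7; it is now spread over the 1 remaining unopened envelope.
P(win by switching) = (6/7) · (1/1) = 6/7 ≈ 0.8571.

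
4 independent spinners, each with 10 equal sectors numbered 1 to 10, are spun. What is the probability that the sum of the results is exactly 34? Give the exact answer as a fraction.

There are 10^4 = 10000 equally likely outcomes.
The number of ordered 4-tuples from {1,…,10} summing to 34 is 84.
P(sum = 34) = 84/10000 = 21/2500.

21/2500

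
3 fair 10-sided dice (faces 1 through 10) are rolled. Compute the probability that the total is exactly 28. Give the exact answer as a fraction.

3/500

There are 10^3 = 1000 equally likely outcomes.
The number of ordered 3-tuples from {1,…,10} summing to 28 is 6.
P(sum = 28) = 6/1000 = 3/500.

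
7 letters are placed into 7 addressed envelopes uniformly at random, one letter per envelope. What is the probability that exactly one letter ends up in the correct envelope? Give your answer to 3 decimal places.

0.368

Choose which one is fixed: C(7,1) = 7 ways.
The remaining 6 must have no fixed point: D(6) = 265.
P = 7·265/5040 = 53/144 ≈ 0.368.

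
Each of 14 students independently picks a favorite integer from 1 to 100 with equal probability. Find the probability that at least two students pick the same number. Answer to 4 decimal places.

It's easier to compute the probability that all 14 are distinct.
P(all distinct) = 100/100 · 99/100 · ··· · 87/100 ≈ 0.3852.
So the probability of at least one match is 1 − 0.3852 = 0.6148.

0.6148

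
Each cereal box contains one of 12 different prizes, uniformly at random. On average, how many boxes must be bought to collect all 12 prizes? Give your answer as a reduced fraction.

86021/2310

After i distinct types are collected, each trial gives a new one with probability (12−i)/12, so the expected wait for the next new type is 12/(12−i).
E = 12/12 + 12/11 + 12/10 + 12/9 + 12/8 + 12/7 + 12/6 + 12/5 + 12/4 + 12/3 + 12/2 + 12/1 = 86021/2310.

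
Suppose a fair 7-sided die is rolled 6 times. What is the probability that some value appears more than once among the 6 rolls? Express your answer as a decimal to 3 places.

0.957

P(all 6 different) = 7/7 · 6/7 · ··· · 2/7 ≈ 0.043.
P(at least two equal) = 1 − 0.043 = 0.957.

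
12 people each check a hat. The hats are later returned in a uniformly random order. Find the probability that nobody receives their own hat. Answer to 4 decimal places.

0.3679

This is the derangement probability: permutations of 12 with no fixed point.
D(12) = 12! · (1 − 1/1! + 1/2! − ··· + (−1)^12/12!) = 176214841.
P = 176214841/479001600 = 16019531/43545600 ≈ 0.3679.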